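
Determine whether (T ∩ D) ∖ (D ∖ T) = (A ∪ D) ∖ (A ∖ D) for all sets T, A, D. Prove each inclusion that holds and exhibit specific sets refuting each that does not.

Only the forward inclusion holds.

Forward inclusion. Let x ∈ (T ∩ D) ∖ (D ∖ T). Then either x ∈ T ∩ D and x ∉ A; or x ∈ T ∩ A ∩ D. In each case x ∈ (A ∪ D) ∖ (A ∖ D), so (T ∩ D) ∖ (D ∖ T) ⊆ (A ∪ D) ∖ (A ∖ D).

Reverse inclusion. This inclusion fails. Take T = ∅, A = ∅, D = {1}; then 1 ∈ (A ∪ D) ∖ (A ∖ D) but 1 ∉ (T ∩ D) ∖ (D ∖ T).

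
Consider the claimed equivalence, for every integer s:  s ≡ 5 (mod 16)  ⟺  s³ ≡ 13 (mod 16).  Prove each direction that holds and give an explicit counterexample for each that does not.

Both directions hold; the statement is true.

(⟹) Suppose s ≡ 5 (mod 16). Write s = 16j + 5. Then (16j + 5)³ = 4096j³ + 3840j² + 1200j + 125 = 16(256j³ + 240j² + 75j + 7) + 13, so s³ ≡ 13 (mod 16).

(⟸) Conversely, suppose s³ ≡ 13 (mod 16). The only residue r in {0, …, 15} with r³ ≡ 13 (mod 16) is r = 5, so s ≡ 5 (mod 16).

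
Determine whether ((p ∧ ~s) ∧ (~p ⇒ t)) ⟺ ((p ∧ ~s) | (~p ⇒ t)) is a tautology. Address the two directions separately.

(⇒) holds; (⇐) fails.

Forward direction. Assume the antecedent. If t is true, (p ∧ ~s) | (~p ⇒ t) reduces to true regardless of the other variables. If t is false, the antecedent forces (t = F, s = F, p = T), and (p ∧ ~s) | (~p ⇒ t) holds there. Either way (p ∧ ~s) | (~p ⇒ t) holds.

Converse. This fails. Under t = T, s = F, p = F, the left side is false but the right side is true.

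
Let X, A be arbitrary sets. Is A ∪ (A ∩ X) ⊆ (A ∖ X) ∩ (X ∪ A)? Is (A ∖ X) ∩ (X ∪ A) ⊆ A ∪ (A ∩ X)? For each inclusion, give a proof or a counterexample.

Only the reverse inclusion holds.

(⊆) This inclusion fails. Take X = {1}, A = {1}; then 1 ∈ A ∪ (A ∩ X) but 1 ∉ (A ∖ X) ∩ (X ∪ A).

(⊇) Let x ∈ (A ∖ X) ∩ (X ∪ A). Then x ∈ A and x ∉ X, from which x ∈ A ∪ (A ∩ X).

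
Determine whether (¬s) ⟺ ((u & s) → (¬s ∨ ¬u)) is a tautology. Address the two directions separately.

Not equivalent: only (⇒) holds.

(←) This fails. Under u = F, s = T, the left side is false but the right side is true.

(→) Assume the antecedent. If u is true, the antecedent forces (u = T, s = F), and (u & s) → (¬s ∨ ¬u) holds there. If u is false, (u & s) → (¬s ∨ ¬u) reduces to true regardless of the other variables. Either way (u & s) → (¬s ∨ ¬u) holds.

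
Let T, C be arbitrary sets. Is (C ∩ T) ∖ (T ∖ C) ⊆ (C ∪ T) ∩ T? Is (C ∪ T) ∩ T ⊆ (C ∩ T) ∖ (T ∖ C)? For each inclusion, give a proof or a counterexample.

(⊆) Let x ∈ (C ∩ T) ∖ (T ∖ C). Then x ∈ T ∩ C, from which x ∈ (C ∪ T) ∩ T.

(⊇) This inclusion fails. Take T = {1}, C = ∅; then 1 ∈ (C ∪ T) ∩ T but 1 ∉ (C ∩ T) ∖ (T ∖ C).

(⊆) holds; (⊇) fails.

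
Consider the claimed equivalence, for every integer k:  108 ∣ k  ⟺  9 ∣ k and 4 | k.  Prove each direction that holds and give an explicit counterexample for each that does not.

The forward direction holds; the converse fails.

[⇐] This fails: take k = 36. Both 9 ∣ 36 and 4 ∣ 36, yet 36 is not a multiple of 108 (since 36 = 0·108 + 36), so 108 ∤ 36.

[⇒] If 108 ∣ k, write k = 108q. Since 108 = 12·9, k = 9·(12q), so 9 ∣ k; and since 108 = 27·4, k = 4·(27q), so 4 ∣ k.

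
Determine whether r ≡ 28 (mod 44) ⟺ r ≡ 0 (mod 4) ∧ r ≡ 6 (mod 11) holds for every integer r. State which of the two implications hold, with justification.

Both directions hold; the statement is true.

Forward direction. Suppose r ≡ 28 (mod 44); write r = 44j + 28. Since 4 ∣ 44, reducing mod 4 gives r ≡ 28 ≡ 0 (mod 4); since 11 ∣ 44, reducing mod 11 gives r ≡ 28 ≡ 6 (mod 11).

Converse. If r ≡ 0 (mod 4) and r ≡ 6 (mod 11), then by the Chinese remainder theorem r ≡ 28 (mod 44). This is exactly r ≡ 28 (mod 44).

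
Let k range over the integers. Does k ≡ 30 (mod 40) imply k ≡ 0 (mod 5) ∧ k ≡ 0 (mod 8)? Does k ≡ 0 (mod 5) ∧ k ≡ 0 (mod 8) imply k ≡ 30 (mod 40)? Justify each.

(⟹) This fails: k = 30 gives 30 ≡ 30 (mod 40) but 30 ≡ 6 (mod 8), so the conjunction on the right does not hold.

(⟸) This fails: k = 0 satisfies both congruences on the right (0 ≡ 0 mod 5 and 0 ≡ 0 mod 8) yet 0 ≡ 0 (mod 40), not 30.

Neither implication holds.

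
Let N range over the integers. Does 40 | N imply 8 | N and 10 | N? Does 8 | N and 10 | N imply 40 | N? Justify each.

(←) Suppose 8 ∣ N and 10 ∣ N. Any common multiple of 8 and 10 is a multiple of their lcm; here lcm(8, 10) = 8·10/gcd(8, 10) = 80/2 = 40, so 40 ∣ N.

(→) If 40 ∣ N, write N = 40q. Since 40 = 5·8, N = 8·(5q), so 8 ∣ N; and since 40 = 4·10, N = 10·(4q), so 10 ∣ N.

The biconditional holds.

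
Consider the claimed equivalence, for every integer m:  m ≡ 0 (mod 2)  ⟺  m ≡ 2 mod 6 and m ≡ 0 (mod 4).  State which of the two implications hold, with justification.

Forward direction. This fails: m = 0 gives 0 ≡ 0 (mod 2) but 0 ≡ 0 (mod 6), so the conjunction on the right does not hold.

Converse. If m ≡ 2 (mod 6) and m ≡ 0 (mod 4), then by the Chinese remainder theorem m ≡ 8 (mod 12). Since 8 ≡ 0 (mod 2) and 2 ∣ 12, we get m ≡ 0 (mod 2).

The forward direction fails; the converse holds.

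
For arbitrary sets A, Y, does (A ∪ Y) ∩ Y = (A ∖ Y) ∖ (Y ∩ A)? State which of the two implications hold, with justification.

Neither inclusion holds.

Forward inclusion. This inclusion fails. Take A = ∅, Y = {1}; then 1 ∈ (A ∪ Y) ∩ Y but 1 ∉ (A ∖ Y) ∖ (Y ∩ A).

Reverse inclusion. This inclusion fails. Take A = {1}, Y = ∅; then 1 ∈ (A ∖ Y) ∖ (Y ∩ A) but 1 ∉ (A ∪ Y) ∩ Y.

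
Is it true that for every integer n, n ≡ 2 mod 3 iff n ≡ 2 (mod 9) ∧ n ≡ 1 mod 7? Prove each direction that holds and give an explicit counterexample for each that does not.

(→) This fails: n = 2 gives 2 ≡ 2 (mod 3) but 2 ≡ 2 (mod 7), so the conjunction on the right does not hold.

(←) Conversely, if n ≡ 2 (mod 9) and n ≡ 1 (mod 7), then by the Chinese remainder theorem n ≡ 29 (mod 63). Since 29 ≡ 2 (mod 3) and 3 ∣ 63, we get n ≡ 2 (mod 3).

The forward direction fails; the converse holds.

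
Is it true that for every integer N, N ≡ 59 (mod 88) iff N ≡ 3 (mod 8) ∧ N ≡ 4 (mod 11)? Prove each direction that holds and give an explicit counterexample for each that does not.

Equivalent; both directions hold.

(→) Suppose N ≡ 59 (mod 88); write N = 88j + 59. Since 8 ∣ 88, reducing mod 8 gives N ≡ 59 ≡ 3 (mod 8); since 11 ∣ 88, reducing mod 11 gives N ≡ 59 ≡ 4 (mod 11).

(←) Conversely, if N ≡ 3 (mod 8) and N ≡ 4 (mod 11), then by the Chinese remainder theorem N ≡ 59 (mod 88). This is exactly N ≡ 59 (mod 88).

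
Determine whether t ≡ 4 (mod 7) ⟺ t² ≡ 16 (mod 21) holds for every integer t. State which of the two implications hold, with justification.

(→) This fails: take t = 18. Then 18 ≡ 4 (mod 7), but 18² = 324 ≡ 9 (mod 21), not 16.

(←) This fails: take t = 10. Then 10² = 100 ≡ 16 (mod 21), yet 10 ≡ 3 (mod 7), not 4.

(⇒) fails and (⇐) fails.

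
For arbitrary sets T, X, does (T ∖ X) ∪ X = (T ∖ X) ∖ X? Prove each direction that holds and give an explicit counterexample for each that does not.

(⊆) This inclusion fails. Take T = ∅, X = {1}; then 1 ∈ (T ∖ X) ∪ X but 1 ∉ (T ∖ X) ∖ X.

(⊇) Let x ∈ (T ∖ X) ∖ X. Then x ∈ T and x ∉ X, from which x ∈ (T ∖ X) ∪ X.

(⊆) fails; (⊇) holds.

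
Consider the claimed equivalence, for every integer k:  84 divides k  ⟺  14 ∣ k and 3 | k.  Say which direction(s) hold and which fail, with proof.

(→) If 84 ∣ k, write k = 84q. Since 84 = 6·14, k = 14·(6q), so 14 ∣ k; and since 84 = 28·3, k = 3·(28q), so 3 ∣ k.

(←) This fails: take k = 42. Both 14 ∣ 42 and 3 ∣ 42, yet 42 is not a multiple of 84 (since 42 = 0·84 + 42), so 84 ∤ 42.

Not equivalent: only (⇒) holds.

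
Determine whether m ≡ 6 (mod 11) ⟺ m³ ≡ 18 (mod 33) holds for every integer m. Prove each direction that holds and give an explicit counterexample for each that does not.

Only the converse holds.

[⇐] The residues r modulo 33 with r³ ≡ 18 (mod 33) are exactly {6}, and each is ≡ 6 (mod 11).

[⇒] This fails: take m = 17. Then 17 ≡ 6 (mod 11), but 17³ = 4913 ≡ 29 (mod 33), not 18.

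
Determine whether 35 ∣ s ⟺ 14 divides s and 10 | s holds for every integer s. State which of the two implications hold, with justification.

(←) Suppose 14 ∣ s and 10 ∣ s. Any common multiple of 14 and 10 is a multiple of their lcm; here lcm(14, 10) = 14·10/gcd(14, 10) = 140/2 = 70, so 70 ∣ s. Since 35 ∣ 70, it follows that 35 ∣ s.

(→) This fails: take s = 35. Certainly 35 ∣ 35, but 14 ∤ 35.

Not equivalent: only (⇐) holds.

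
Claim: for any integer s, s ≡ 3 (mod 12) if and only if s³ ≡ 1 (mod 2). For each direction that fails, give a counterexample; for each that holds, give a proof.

Not equivalent: only (⇒) holds.

[⇒] Suppose s ≡ 3 (mod 12). Then s³ ≡ 3³ = 27 (mod 12), and since 2 ∣ 12, also s³ ≡ 1 (mod 2).

[⇐] This fails: take s = 1. Then 1³ = 1 ≡ 1 (mod 2), yet 1 ≡ 1 (mod 12), not 3.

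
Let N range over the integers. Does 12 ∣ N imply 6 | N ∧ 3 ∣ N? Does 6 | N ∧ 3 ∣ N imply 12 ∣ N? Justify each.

Only the forward direction holds.

(⇐) This fails: take N = 6. Both 6 ∣ 6 and 3 ∣ 6, yet 6 is not a multiple of 12 (since 6 = 0·12 + 6), so 12 ∤ 6.

(⇒) If 12 ∣ N, write N = 12q. Since 12 = 2·6, N = 6·(2q), so 6 ∣ N; and since 12 = 4·3, N = 3·(4q), so 3 ∣ N.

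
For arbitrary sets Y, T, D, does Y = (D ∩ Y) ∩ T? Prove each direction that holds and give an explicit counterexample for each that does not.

Forward inclusion. This inclusion fails. Take Y = {1}, T = ∅, D = ∅; then 1 ∈ Y but 1 ∉ (D ∩ Y) ∩ T.

Reverse inclusion. Let x ∈ (D ∩ Y) ∩ T. Then x ∈ Y ∩ T ∩ D, from which x ∈ Y.

The sets are not equal: only the reverse inclusion holds.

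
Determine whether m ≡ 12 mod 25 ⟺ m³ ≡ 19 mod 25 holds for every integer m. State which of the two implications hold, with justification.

Forward direction. This fails: take m = 12. Then 12 ≡ 12 (mod 25), but 12³ = 1728 ≡ 3 (mod 25), not 19.

Converse. This fails: take m = 14. Then 14³ = 2744 ≡ 19 (mod 25), yet 14 ≡ 14 (mod 25), not 12.

Both directions fail.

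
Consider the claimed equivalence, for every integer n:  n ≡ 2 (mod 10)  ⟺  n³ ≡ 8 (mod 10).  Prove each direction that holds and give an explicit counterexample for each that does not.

Both implications hold.

(→) Suppose n ≡ 2 (mod 10). Write n = 10j + 2. Then (10j + 2)³ = 1000j³ + 600j² + 120j + 8 = 10(100j³ + 60j² + 12j) + 8, so n³ ≡ 8 (mod 10).

(←) Conversely, suppose n³ ≡ 8 (mod 10). The only residue r in {0, …, 9} with r³ ≡ 8 (mod 10) is r = 2, so n ≡ 2 (mod 10).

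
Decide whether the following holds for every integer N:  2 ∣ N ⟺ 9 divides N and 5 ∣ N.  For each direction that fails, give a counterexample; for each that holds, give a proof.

(⇒) fails and (⇐) fails.

Forward direction. This fails: take N = 2. Certainly 2 ∣ 2, but 9 ∤ 2.

Converse. This fails: take N = 45. Both 9 ∣ 45 and 5 ∣ 45, yet 45 is not a multiple of 2 (since 45 = 22·2 + 1), so 2 ∤ 45.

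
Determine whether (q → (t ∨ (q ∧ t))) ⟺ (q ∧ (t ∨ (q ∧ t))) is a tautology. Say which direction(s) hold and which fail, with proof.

Only the converse holds.

(⟹) This fails. Under q = F, t = F, the left side is true but the right side is false.

(⟸) Assume the antecedent. If q is true, the antecedent forces (q = T, t = T), and q → (t ∨ (q ∧ t)) holds there. If q is false, the antecedent cannot hold. Either way q → (t ∨ (q ∧ t)) holds.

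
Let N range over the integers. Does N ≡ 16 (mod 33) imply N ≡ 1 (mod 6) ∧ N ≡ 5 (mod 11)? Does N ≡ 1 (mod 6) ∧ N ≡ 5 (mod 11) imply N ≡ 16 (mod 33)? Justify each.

The forward direction fails; the converse holds.

(⇐) If N ≡ 1 (mod 6) and N ≡ 5 (mod 11), then by the Chinese remainder theorem N ≡ 49 (mod 66). Since 49 ≡ 16 (mod 33) and 33 ∣ 66, we get N ≡ 16 (mod 33).

(⇒) This fails: N = 16 gives 16 ≡ 16 (mod 33) but 16 ≡ 4 (mod 6), so the conjunction on the right does not hold.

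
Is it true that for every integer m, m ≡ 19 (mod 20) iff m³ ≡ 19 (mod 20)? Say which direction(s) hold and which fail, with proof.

Both directions hold; the statement is true.

(←) Suppose m³ ≡ 19 (mod 20). The only residue r in {0, …, 19} with r³ ≡ 19 (mod 20) is r = 19, so m ≡ 19 (mod 20).

(→) Suppose m ≡ 19 (mod 20). Write m = 20j + 19. Then (20j + 19)³ = 8000j³ + 22800j² + 21660j + 6859 = 20(400j³ + 1140j² + 1083j + 342) + 19, so m³ ≡ 19 (mod 20).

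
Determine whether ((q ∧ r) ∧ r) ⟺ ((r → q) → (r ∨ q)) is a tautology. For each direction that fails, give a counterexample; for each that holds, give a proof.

Not equivalent: only (⇒) holds.

[⇒] Assume the antecedent. If r is true, (r → q) → (r ∨ q) reduces to true regardless of the other variables. If r is false, the antecedent cannot hold. Either way (r → q) → (r ∨ q) holds.

[⇐] This fails. Under r = T, q = F, the left side is false but the right side is true.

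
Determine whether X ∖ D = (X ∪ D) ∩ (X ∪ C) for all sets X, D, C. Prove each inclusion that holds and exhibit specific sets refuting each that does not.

(⊆) holds; (⊇) fails.

Forward inclusion. Let x ∈ X ∖ D. Then either x ∈ X and x ∉ D, C; or x ∈ X ∩ C and x ∉ D. In each case x ∈ (X ∪ D) ∩ (X ∪ C), so X ∖ D ⊆ (X ∪ D) ∩ (X ∪ C).

Reverse inclusion. This inclusion fails. Take X = {1}, D = {1}, C = ∅; then 1 ∈ (X ∪ D) ∩ (X ∪ C) but 1 ∉ X ∖ D.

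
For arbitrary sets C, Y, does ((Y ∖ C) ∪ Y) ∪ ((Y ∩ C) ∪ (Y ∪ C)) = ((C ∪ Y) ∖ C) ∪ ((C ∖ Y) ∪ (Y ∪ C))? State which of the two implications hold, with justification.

(⟹) Let x ∈ ((Y ∖ C) ∪ Y) ∪ ((Y ∩ C) ∪ (Y ∪ C)). Then either x ∈ C and x ∉ Y; or x ∈ Y and x ∉ C; or x ∈ C ∩ Y. In each case x ∈ ((C ∪ Y) ∖ C) ∪ ((C ∖ Y) ∪ (Y ∪ C)), so ((Y ∖ C) ∪ Y) ∪ ((Y ∩ C) ∪ (Y ∪ C)) ⊆ ((C ∪ Y) ∖ C) ∪ ((C ∖ Y) ∪ (Y ∪ C)).

(⟸) Let x ∈ ((C ∪ Y) ∖ C) ∪ ((C ∖ Y) ∪ (Y ∪ C)). Then either x ∈ C and x ∉ Y; or x ∈ Y and x ∉ C; or x ∈ C ∩ Y. In each case x ∈ ((Y ∖ C) ∪ Y) ∪ ((Y ∩ C) ∪ (Y ∪ C)), so ((C ∪ Y) ∖ C) ∪ ((C ∖ Y) ∪ (Y ∪ C)) ⊆ ((Y ∖ C) ∪ Y) ∪ ((Y ∩ C) ∪ (Y ∪ C)).

The two sets are equal.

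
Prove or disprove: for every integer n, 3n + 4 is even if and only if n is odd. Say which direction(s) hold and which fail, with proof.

Neither direction holds.

(⇒) This fails: n = 6 gives 3n + 4 = 22, which is even, but 6 is even, not odd.

(⇐) This also fails: n = 5 is odd, but 3n + 4 = 19 is odd, not even.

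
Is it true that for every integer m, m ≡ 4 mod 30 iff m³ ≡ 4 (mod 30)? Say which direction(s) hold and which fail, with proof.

(→) Suppose m ≡ 4 mod 30. Write m = 30j + 4. Then (30j + 4)³ = 27000j³ + 10800j² + 1440j + 64 = 30(900j³ + 360j² + 48j + 2) + 4, so m³ ≡ 4 (mod 30).

(←) Conversely, suppose m³ ≡ 4 (mod 30). The only residue r in {0, …, 29} with r³ ≡ 4 (mod 30) is r = 4, so m ≡ 4 (mod 30).

Both implications hold.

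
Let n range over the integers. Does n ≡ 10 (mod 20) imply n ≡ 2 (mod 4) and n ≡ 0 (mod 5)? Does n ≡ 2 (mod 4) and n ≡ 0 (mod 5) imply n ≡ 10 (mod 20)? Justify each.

Both directions hold; the statement is true.

Forward direction. Suppose n ≡ 10 (mod 20); write n = 20j + 10. Since 4 ∣ 20, reducing mod 4 gives n ≡ 10 ≡ 2 (mod 4); since 5 ∣ 20, reducing mod 5 gives n ≡ 10 ≡ 0 (mod 5).

Converse. If n ≡ 2 (mod 4) and n ≡ 0 (mod 5), then by the Chinese remainder theorem n ≡ 10 (mod 20). This is exactly n ≡ 10 (mod 20).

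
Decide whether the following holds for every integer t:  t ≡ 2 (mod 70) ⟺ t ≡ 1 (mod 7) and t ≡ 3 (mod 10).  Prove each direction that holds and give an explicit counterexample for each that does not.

Both directions fail.

[⇒] This fails: t = 2 gives 2 ≡ 2 (mod 70) but 2 ≡ 2 (mod 7), so the conjunction on the right does not hold.

[⇐] This fails: t = 43 satisfies both congruences on the right (43 ≡ 1 mod 7 and 43 ≡ 3 mod 10) yet 43 ≡ 43 (mod 70), not 2.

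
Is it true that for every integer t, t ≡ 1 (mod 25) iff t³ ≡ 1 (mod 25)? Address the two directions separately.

(⟹) Suppose t ≡ 1 (mod 25). Write t = 25j + 1. Then (25j + 1)³ = 15625j³ + 1875j² + 75j + 1 = 25(625j³ + 75j² + 3j) + 1, so t³ ≡ 1 (mod 25).

(⟸) Conversely, suppose t³ ≡ 1 (mod 25). The only residue r in {0, …, 24} with r³ ≡ 1 (mod 25) is r = 1, so t ≡ 1 (mod 25).

Both directions hold; the statement is true.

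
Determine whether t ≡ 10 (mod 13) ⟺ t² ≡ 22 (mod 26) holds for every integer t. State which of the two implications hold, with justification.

[⇒] This fails: take t = 23. Then 23 ≡ 10 (mod 13), but 23² = 529 ≡ 9 (mod 26), not 22.

[⇐] This fails: take t = 16. Then 16² = 256 ≡ 22 (mod 26), yet 16 ≡ 3 (mod 13), not 10.

Neither direction holds.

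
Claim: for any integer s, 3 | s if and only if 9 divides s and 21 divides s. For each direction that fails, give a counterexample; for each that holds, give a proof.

Only the converse holds.

(←) Suppose 9 ∣ s and 21 ∣ s. Any common multiple of 9 and 21 is a multiple of their lcm; here lcm(9, 21) = 9·21/gcd(9, 21) = 189/3 = 63, so 63 ∣ s. Since 3 ∣ 63, it follows that 3 ∣ s.

(→) This fails: take s = 3. Certainly 3 ∣ 3, but 9 ∤ 3.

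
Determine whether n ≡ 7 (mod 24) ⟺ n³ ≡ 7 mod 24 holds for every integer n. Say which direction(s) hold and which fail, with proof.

Forward direction. Suppose n ≡ 7 (mod 24). Write n = 24j + 7. Then (24j + 7)³ = 13824j³ + 12096j² + 3528j + 343 = 24(576j³ + 504j² + 147j + 14) + 7, so n³ ≡ 7 (mod 24).

Converse. Suppose n³ ≡ 7 (mod 24). The only residue r in {0, …, 23} with r³ ≡ 7 (mod 24) is r = 7, so n ≡ 7 (mod 24).

Both implications hold.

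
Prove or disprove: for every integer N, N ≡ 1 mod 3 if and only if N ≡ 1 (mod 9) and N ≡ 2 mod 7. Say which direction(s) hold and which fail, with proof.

Forward direction. This fails: N = 1 gives 1 ≡ 1 (mod 3) but 1 ≡ 1 (mod 7), so the conjunction on the right does not hold.

Converse. If N ≡ 1 (mod 9) and N ≡ 2 (mod 7), then by the Chinese remainder theorem N ≡ 37 (mod 63). Since 37 ≡ 1 (mod 3) and 3 ∣ 63, we get N ≡ 1 (mod 3).

Only the reverse direction holds.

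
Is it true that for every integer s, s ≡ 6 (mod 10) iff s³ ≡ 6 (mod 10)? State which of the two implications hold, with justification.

Equivalent; both directions hold.

[⇒] Suppose s ≡ 6 (mod 10). Write s = 10j + 6. Then (10j + 6)³ = 1000j³ + 1800j² + 1080j + 216 = 10(100j³ + 180j² + 108j + 21) + 6, so s³ ≡ 6 (mod 10).

[⇐] For the converse, argue contrapositively. If s ≢ 6 (mod 10), then s is congruent to one of 0, 1, 2, 3, 4, 5, 7, 8, 9 modulo 10, and these give s³ ≡ 0, 1, 8, 7, 4, 5, 3, 2, 9 respectively — never 6.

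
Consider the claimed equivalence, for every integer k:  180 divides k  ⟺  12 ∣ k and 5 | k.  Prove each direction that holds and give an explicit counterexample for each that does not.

(⟸) This fails: take k = 60. Both 12 ∣ 60 and 5 ∣ 60, yet 60 is not a multiple of 180 (since 60 = 0·180 + 60), so 180 ∤ 60.

(⟹) If 180 ∣ k, write k = 180q. Since 180 = 15·12, k = 12·(15q), so 12 ∣ k; and since 180 = 36·5, k = 5·(36q), so 5 ∣ k.

The forward direction holds; the converse fails.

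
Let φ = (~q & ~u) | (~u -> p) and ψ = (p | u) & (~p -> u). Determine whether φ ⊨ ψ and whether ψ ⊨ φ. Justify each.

Forward direction. This fails. Under p = F, u = F, q = F, the left side is true but the right side is false.

Converse. Assume the antecedent. If p is true, (~q & ~u) | (~u -> p) reduces to true regardless of the other variables. If p is false, the antecedent forces (p = F, u = T, q = F) or (p = F, u = T, q = T), and (~q & ~u) | (~u -> p) holds there. Either way (~q & ~u) | (~u -> p) holds.

(⇒) fails; (⇐) holds.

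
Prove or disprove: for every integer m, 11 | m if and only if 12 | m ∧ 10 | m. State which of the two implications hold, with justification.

[⇒] This fails: take m = 11. Certainly 11 ∣ 11, but 12 ∤ 11.

[⇐] This fails: take m = 60. Both 12 ∣ 60 and 10 ∣ 60, yet 60 is not a multiple of 11 (since 60 = 5·11 + 5), so 11 ∤ 60.

(⇒) fails and (⇐) fails.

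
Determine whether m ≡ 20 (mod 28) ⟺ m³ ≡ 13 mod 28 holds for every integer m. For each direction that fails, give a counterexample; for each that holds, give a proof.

Forward direction. This fails: take m = 20. Then 20 ≡ 20 (mod 28), but 20³ = 8000 ≡ 20 (mod 28), not 13.

Converse. This fails: take m = 5. Then 5³ = 125 ≡ 13 (mod 28), yet 5 ≡ 5 (mod 28), not 20.

Neither direction holds.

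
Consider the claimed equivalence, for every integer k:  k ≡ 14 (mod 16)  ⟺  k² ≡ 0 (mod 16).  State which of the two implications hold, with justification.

(⇒) fails and (⇐) fails.

(⟹) This fails: take k = 14. Then 14 ≡ 14 (mod 16), but 14² = 196 ≡ 4 (mod 16), not 0.

(⟸) This fails: take k = 0. Then 0² = 0 ≡ 0 (mod 16), yet 0 ≡ 0 (mod 16), not 14.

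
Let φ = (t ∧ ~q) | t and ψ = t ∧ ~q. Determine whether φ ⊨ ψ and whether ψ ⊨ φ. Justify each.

Forward direction. This fails. Under t = T, q = T, the left side is true but the right side is false.

Converse. Assume the antecedent. If t is true, (t ∧ ~q) | t reduces to true regardless of the other variables. If t is false, the antecedent cannot hold. Either way (t ∧ ~q) | t holds.

The forward direction fails; the converse holds.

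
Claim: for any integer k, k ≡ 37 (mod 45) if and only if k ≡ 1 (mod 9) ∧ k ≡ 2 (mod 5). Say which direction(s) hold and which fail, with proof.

[⇒] Suppose k ≡ 37 (mod 45); write k = 45j + 37. Since 9 ∣ 45, reducing mod 9 gives k ≡ 37 ≡ 1 (mod 9); since 5 ∣ 45, reducing mod 5 gives k ≡ 37 ≡ 2 (mod 5).

[⇐] Conversely, if k ≡ 1 (mod 9) and k ≡ 2 (mod 5), then by the Chinese remainder theorem k ≡ 37 (mod 45). This is exactly k ≡ 37 (mod 45).

Equivalent; both directions hold.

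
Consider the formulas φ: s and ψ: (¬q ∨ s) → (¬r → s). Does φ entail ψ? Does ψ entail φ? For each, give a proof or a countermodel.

[⇒] Assume the antecedent. If q is true, (¬q ∨ s) → (¬r → s) reduces to true regardless of the other variables. If q is false, the antecedent forces (q = F, s = T, r = F) or (q = F, s = T, r = T), and (¬q ∨ s) → (¬r → s) holds there. Either way (¬q ∨ s) → (¬r → s) holds.

[⇐] This fails. Under q = T, s = F, r = F, the left side is false but the right side is true.

Only the forward implication holds.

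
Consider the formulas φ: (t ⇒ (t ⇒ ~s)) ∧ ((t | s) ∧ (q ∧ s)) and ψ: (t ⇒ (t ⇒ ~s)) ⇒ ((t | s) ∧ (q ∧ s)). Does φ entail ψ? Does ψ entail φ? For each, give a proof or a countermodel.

(⟹) Assume the antecedent. If s is true, the antecedent forces (s = T, q = T, t = F), and the consequent holds there. If s is false, the antecedent cannot hold. Either way the consequent holds.

(⟸) This fails. Under s = T, q = F, t = T, the left side is false but the right side is true.

Only the forward direction holds.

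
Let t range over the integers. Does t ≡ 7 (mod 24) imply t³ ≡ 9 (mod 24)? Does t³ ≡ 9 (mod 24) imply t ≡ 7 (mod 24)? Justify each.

(→) This fails: take t = 7. Then 7 ≡ 7 (mod 24), but 7³ = 343 ≡ 7 (mod 24), not 9.

(←) This fails: take t = 9. Then 9³ = 729 ≡ 9 (mod 24), yet 9 ≡ 9 (mod 24), not 7.

(⇒) fails and (⇐) fails.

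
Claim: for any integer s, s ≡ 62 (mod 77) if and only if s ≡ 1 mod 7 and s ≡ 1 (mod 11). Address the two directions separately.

Neither implication holds.

Forward direction. This fails: s = 62 gives 62 ≡ 62 (mod 77) but 62 ≡ 6 (mod 7), so the conjunction on the right does not hold.

Converse. This fails: s = 1 satisfies both congruences on the right (1 ≡ 1 mod 7 and 1 ≡ 1 mod 11) yet 1 ≡ 1 (mod 77), not 62.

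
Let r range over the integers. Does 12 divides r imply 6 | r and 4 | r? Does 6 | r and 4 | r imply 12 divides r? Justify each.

(⟸) Suppose 6 ∣ r and 4 ∣ r. Any common multiple of 6 and 4 is a multiple of their lcm; here lcm(6, 4) = 6·4/gcd(6, 4) = 24/2 = 12, so 12 ∣ r.

(⟹) If 12 ∣ r, write r = 12q. Since 12 = 2·6, r = 6·(2q), so 6 ∣ r; and since 12 = 3·4, r = 4·(3q), so 4 ∣ r.

Both directions hold.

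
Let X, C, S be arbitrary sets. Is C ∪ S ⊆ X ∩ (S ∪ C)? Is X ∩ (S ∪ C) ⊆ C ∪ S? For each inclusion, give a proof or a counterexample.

Forward inclusion. This inclusion fails. Take X = ∅, C = {1}, S = ∅; then 1 ∈ C ∪ S but 1 ∉ X ∩ (S ∪ C).

Reverse inclusion. Let x ∈ X ∩ (S ∪ C). Then either x ∈ X ∩ C and x ∉ S; or x ∈ X ∩ S and x ∉ C; or x ∈ X ∩ C ∩ S. In each case x ∈ C ∪ S, so X ∩ (S ∪ C) ⊆ C ∪ S.

(⊆) fails; (⊇) holds.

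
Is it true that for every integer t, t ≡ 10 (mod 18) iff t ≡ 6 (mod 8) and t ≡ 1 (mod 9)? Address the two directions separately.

The forward direction fails; the converse holds.

Forward direction. This fails: t = 64 gives 64 ≡ 10 (mod 18) but 64 ≡ 0 (mod 8), so the conjunction on the right does not hold.

Converse. If t ≡ 6 (mod 8) and t ≡ 1 (mod 9), then by the Chinese remainder theorem t ≡ 46 (mod 72). Since 46 ≡ 10 (mod 18) and 18 ∣ 72, we get t ≡ 10 (mod 18).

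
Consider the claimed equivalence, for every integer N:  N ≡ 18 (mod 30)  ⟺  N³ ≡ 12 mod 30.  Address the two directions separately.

(⟹) Suppose N ≡ 18 (mod 30). Write N = 30j + 18. Then (30j + 18)³ = 27000j³ + 48600j² + 29160j + 5832 = 30(900j³ + 1620j² + 972j + 194) + 12, so N³ ≡ 12 (mod 30).

(⟸) Conversely, suppose N³ ≡ 12 (mod 30). The only residue r in {0, …, 29} with r³ ≡ 12 (mod 30) is r = 18, so N ≡ 18 (mod 30).

Both implications hold.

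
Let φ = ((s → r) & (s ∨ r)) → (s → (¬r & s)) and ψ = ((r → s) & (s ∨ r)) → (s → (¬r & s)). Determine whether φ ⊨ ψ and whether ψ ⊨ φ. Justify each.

(⟹) Assume the antecedent. If s is true, the antecedent forces (s = T, r = F), and the consequent holds there. If s is false, the consequent reduces to true regardless of the other variables. Either way the consequent holds.

(⟸) Assume the antecedent. If s is true, the antecedent forces (s = T, r = F), and the consequent holds there. If s is false, the consequent reduces to true regardless of the other variables. Either way the consequent holds.

Equivalent; both directions hold.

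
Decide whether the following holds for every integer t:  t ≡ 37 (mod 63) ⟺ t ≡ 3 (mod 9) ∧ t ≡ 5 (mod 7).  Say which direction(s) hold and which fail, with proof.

Forward direction. This fails: t = 37 gives 37 ≡ 37 (mod 63) but 37 ≡ 1 (mod 9), so the conjunction on the right does not hold.

Converse. This fails: t = 12 satisfies both congruences on the right (12 ≡ 3 mod 9 and 12 ≡ 5 mod 7) yet 12 ≡ 12 (mod 63), not 37.

Neither implication holds.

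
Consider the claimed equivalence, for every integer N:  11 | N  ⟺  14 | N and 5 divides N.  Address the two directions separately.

Neither direction holds.

[⇒] This fails: take N = 11. Certainly 11 ∣ 11, but 14 ∤ 11.

[⇐] This fails: take N = 70. Both 14 ∣ 70 and 5 ∣ 70, yet 70 is not a multiple of 11 (since 70 = 6·11 + 4), so 11 ∤ 70.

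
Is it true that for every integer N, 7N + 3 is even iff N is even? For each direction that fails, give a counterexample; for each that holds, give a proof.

(⇒) This fails: N = 5 gives 7N + 3 = 38, which is even, but 5 is odd, not even.

(⇐) This also fails: N = 2 is even, but 7N + 3 = 17 is odd, not even.

(⇒) fails and (⇐) fails.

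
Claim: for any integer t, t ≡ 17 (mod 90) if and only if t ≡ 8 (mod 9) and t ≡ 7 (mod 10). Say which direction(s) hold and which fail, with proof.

Converse. If t ≡ 8 (mod 9) and t ≡ 7 (mod 10), then by the Chinese remainder theorem t ≡ 17 (mod 90). This is exactly t ≡ 17 (mod 90).

Forward direction. Suppose t ≡ 17 (mod 90); write t = 90j + 17. Since 9 ∣ 90, reducing mod 9 gives t ≡ 17 ≡ 8 (mod 9); since 10 ∣ 90, reducing mod 10 gives t ≡ 17 ≡ 7 (mod 10).

Both directions hold.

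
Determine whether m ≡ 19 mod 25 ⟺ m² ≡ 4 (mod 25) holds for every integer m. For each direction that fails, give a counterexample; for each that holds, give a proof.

(⇒) This fails: take m = 19. Then 19 ≡ 19 (mod 25), but 19² = 361 ≡ 11 (mod 25), not 4.

(⇐) This fails: take m = 2. Then 2² = 4 ≡ 4 (mod 25), yet 2 ≡ 2 (mod 25), not 19.

(⇒) fails and (⇐) fails.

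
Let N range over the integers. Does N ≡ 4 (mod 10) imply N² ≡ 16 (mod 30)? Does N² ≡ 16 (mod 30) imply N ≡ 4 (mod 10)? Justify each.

(⇒) fails and (⇐) fails.

[⇒] This fails: take N = 24. Then 24 ≡ 4 (mod 10), but 24² = 576 ≡ 6 (mod 30), not 16.

[⇐] This fails: take N = 16. Then 16² = 256 ≡ 16 (mod 30), yet 16 ≡ 6 (mod 10), not 4.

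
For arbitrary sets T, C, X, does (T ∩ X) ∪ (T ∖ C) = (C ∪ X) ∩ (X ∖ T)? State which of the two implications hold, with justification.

Neither inclusion holds.

Forward inclusion. This inclusion fails. Take T = {1}, C = ∅, X = ∅; then 1 ∈ (T ∩ X) ∪ (T ∖ C) but 1 ∉ (C ∪ X) ∩ (X ∖ T).

Reverse inclusion. This inclusion fails. Take T = ∅, C = ∅, X = {1}; then 1 ∈ (C ∪ X) ∩ (X ∖ T) but 1 ∉ (T ∩ X) ∪ (T ∖ C).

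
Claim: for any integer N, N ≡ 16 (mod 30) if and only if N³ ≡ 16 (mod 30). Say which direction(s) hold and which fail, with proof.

[⇒] Suppose N ≡ 16 (mod 30). Write N = 30j + 16. Then (30j + 16)³ = 27000j³ + 43200j² + 23040j + 4096 = 30(900j³ + 1440j² + 768j + 136) + 16, so N³ ≡ 16 (mod 30).

[⇐] Conversely, suppose N³ ≡ 16 (mod 30). The only residue r in {0, …, 29} with r³ ≡ 16 (mod 30) is r = 16, so N ≡ 16 (mod 30).

Equivalent; both directions hold.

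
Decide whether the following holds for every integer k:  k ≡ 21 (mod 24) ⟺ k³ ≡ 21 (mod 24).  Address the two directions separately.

The biconditional holds.

Forward direction. Suppose k ≡ 21 (mod 24). Write k = 24j + 21. Then (24j + 21)³ = 13824j³ + 36288j² + 31752j + 9261 = 24(576j³ + 1512j² + 1323j + 385) + 21, so k³ ≡ 21 (mod 24).

Converse. Suppose k³ ≡ 21 (mod 24). The only residue r in {0, …, 23} with r³ ≡ 21 (mod 24) is r = 21, so k ≡ 21 (mod 24).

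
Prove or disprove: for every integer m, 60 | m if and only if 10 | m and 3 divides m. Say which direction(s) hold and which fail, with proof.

Converse. This fails: take m = 30. Both 10 ∣ 30 and 3 ∣ 30, yet 30 is not a multiple of 60 (since 30 = 0·60 + 30), so 60 ∤ 30.

Forward direction. If 60 ∣ m, write m = 60q. Since 60 = 6·10, m = 10·(6q), so 10 ∣ m; and since 60 = 20·3, m = 3·(20q), so 3 ∣ m.

(⇒) holds; (⇐) fails.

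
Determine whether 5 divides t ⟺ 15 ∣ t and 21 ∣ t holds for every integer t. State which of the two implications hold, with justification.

Forward direction. This fails: take t = 5. Certainly 5 ∣ 5, but 15 ∤ 5.

Converse. Suppose 15 ∣ t and 21 ∣ t. Any common multiple of 15 and 21 is a multiple of their lcm; here lcm(15, 21) = 15·21/gcd(15, 21) = 315/3 = 105, so 105 ∣ t. Since 5 ∣ 105, it follows that 5 ∣ t.

Only the reverse direction holds.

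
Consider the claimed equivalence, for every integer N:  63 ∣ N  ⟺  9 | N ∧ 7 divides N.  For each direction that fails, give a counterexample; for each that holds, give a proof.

Both directions hold; the statement is true.

Forward direction. If 63 ∣ N, write N = 63q. Since 63 = 7·9, N = 9·(7q), so 9 ∣ N; and since 63 = 9·7, N = 7·(9q), so 7 ∣ N.

Converse. Suppose 9 ∣ N and 7 ∣ N. Any common multiple of 9 and 7 is a multiple of their lcm; here gcd(9, 7) = 1, so lcm(9, 7) = 9·7 = 63, so 63 ∣ N.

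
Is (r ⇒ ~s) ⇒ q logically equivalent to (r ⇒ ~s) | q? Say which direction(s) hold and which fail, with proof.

Neither direction holds.

(→) This fails. Under q = F, s = T, r = T, the left side is true but the right side is false.

(←) This fails. Under q = F, s = F, r = F, the left side is false but the right side is true.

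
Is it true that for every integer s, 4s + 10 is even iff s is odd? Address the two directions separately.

(←) Suppose s is odd. Since 4 is even, 4s is even for every s, so 4s + 10 has the same parity as 10, which is even. Hence 4s + 10 is even.

(→) This fails: take s = 4. Then 4s + 10 = 26, which is even, yet s = 4 is even, not odd.

Only the reverse direction holds.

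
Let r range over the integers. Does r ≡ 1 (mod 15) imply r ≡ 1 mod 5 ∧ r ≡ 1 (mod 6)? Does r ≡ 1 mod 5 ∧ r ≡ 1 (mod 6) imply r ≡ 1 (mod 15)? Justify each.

(→) This fails: r = 16 gives 16 ≡ 1 (mod 15) but 16 ≡ 4 (mod 6), so the conjunction on the right does not hold.

(←) Conversely, if r ≡ 1 (mod 5) and r ≡ 1 (mod 6), then by the Chinese remainder theorem r ≡ 1 (mod 30). Since 1 ≡ 1 (mod 15) and 15 ∣ 30, we get r ≡ 1 (mod 15).

(⇒) fails; (⇐) holds.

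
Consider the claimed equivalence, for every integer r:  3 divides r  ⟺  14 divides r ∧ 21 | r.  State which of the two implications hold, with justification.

Not equivalent: only (⇐) holds.

(⟹) This fails: take r = 3. Certainly 3 ∣ 3, but 14 ∤ 3.

(⟸) Suppose 14 ∣ r and 21 ∣ r. Any common multiple of 14 and 21 is a multiple of their lcm; here lcm(14, 21) = 14·21/gcd(14, 21) = 294/7 = 42, so 42 ∣ r. Since 3 ∣ 42, it follows that 3 ∣ r.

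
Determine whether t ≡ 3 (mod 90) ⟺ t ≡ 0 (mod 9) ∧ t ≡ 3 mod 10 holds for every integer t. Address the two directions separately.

Neither implication holds.

(⇒) This fails: t = 3 gives 3 ≡ 3 (mod 90) but 3 ≡ 3 (mod 9), so the conjunction on the right does not hold.

(⇐) This fails: t = 63 satisfies both congruences on the right (63 ≡ 0 mod 9 and 63 ≡ 3 mod 10) yet 63 ≡ 63 (mod 90), not 3.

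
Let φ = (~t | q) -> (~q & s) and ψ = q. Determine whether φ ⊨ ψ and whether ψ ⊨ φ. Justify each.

(⟹) This fails. Under q = F, t = T, s = F, the left side is true but the right side is false.

(⟸) This fails. Under q = T, t = F, s = F, the left side is false but the right side is true.

Neither direction holds.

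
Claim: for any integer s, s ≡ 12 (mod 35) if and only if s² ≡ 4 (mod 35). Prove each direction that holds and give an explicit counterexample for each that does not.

(⇒) Suppose s ≡ 12 (mod 35). Write s = 35j + 12. Then (35j + 12)² = 1225j² + 840j + 144 = 35(35j² + 24j + 4) + 4, so s² ≡ 4 (mod 35).

(⇐) This fails: take s = 2. Then 2² = 4 ≡ 4 (mod 35), yet 2 ≡ 2 (mod 35), not 12.

(⇒) holds; (⇐) fails.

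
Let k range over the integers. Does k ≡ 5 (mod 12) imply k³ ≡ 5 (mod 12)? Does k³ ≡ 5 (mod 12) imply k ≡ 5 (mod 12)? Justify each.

Both implications hold.

(⟹) Suppose k ≡ 5 (mod 12). Write k = 12j + 5. Then (12j + 5)³ = 1728j³ + 2160j² + 900j + 125 = 12(144j³ + 180j² + 75j + 10) + 5, so k³ ≡ 5 (mod 12).

(⟸) Conversely, suppose k³ ≡ 5 (mod 12). The only residue r in {0, …, 11} with r³ ≡ 5 (mod 12) is r = 5, so k ≡ 5 (mod 12).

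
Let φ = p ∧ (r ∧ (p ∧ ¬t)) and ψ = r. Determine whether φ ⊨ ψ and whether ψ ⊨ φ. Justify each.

[⇐] This fails. Under t = F, p = F, r = T, the left side is false but the right side is true.

[⇒] Assume the antecedent. If t is true, the antecedent cannot hold. If t is false, the antecedent forces (t = F, p = T, r = T), and r holds there. Either way r holds.

(⇒) holds; (⇐) fails.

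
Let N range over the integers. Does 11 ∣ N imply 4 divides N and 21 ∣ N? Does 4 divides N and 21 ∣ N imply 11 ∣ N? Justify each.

(→) This fails: take N = 11. Certainly 11 ∣ 11, but 4 ∤ 11.

(←) This fails: take N = 84. Both 4 ∣ 84 and 21 ∣ 84, yet 84 is not a multiple of 11 (since 84 = 7·11 + 7), so 11 ∤ 84.

Neither implication holds.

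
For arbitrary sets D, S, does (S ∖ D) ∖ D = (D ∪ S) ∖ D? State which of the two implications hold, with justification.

Both inclusions hold.

Forward inclusion. Let x ∈ (S ∖ D) ∖ D. Then x ∈ S and x ∉ D, from which x ∈ (D ∪ S) ∖ D.

Reverse inclusion. Let x ∈ (D ∪ S) ∖ D. Then x ∈ S and x ∉ D, from which x ∈ (S ∖ D) ∖ D.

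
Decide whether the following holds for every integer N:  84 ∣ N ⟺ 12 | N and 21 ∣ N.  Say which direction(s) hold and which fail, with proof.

(⟹) If 84 ∣ N, write N = 84q. Since 84 = 7·12, N = 12·(7q), so 12 ∣ N; and since 84 = 4·21, N = 21·(4q), so 21 ∣ N.

(⟸) Suppose 12 ∣ N and 21 ∣ N. Any common multiple of 12 and 21 is a multiple of their lcm; here lcm(12, 21) = 12·21/gcd(12, 21) = 252/3 = 84, so 84 ∣ N.

Both implications hold.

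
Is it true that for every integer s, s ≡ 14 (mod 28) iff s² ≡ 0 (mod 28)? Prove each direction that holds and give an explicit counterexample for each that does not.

Converse. This fails: take s = 0. Then 0² = 0 ≡ 0 (mod 28), yet 0 ≡ 0 (mod 28), not 14.

Forward direction. Suppose s ≡ 14 (mod 28). Write s = 28j + 14. Then (28j + 14)² = 784j² + 784j + 196 = 28(28j² + 28j + 7) + 0, so s² ≡ 0 (mod 28).

Only the forward direction holds.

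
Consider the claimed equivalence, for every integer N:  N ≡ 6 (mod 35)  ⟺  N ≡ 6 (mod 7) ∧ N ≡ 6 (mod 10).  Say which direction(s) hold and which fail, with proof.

Only the converse holds.

[⇒] This fails: N = 41 gives 41 ≡ 6 (mod 35) but 41 ≡ 1 (mod 10), so the conjunction on the right does not hold.

[⇐] Conversely, if N ≡ 6 (mod 7) and N ≡ 6 (mod 10), then by the Chinese remainder theorem N ≡ 6 (mod 70). Since 6 ≡ 6 (mod 35) and 35 ∣ 70, we get N ≡ 6 (mod 35).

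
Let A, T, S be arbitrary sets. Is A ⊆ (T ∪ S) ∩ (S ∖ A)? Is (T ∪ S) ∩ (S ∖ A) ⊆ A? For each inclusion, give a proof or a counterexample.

(⊆) This inclusion fails. Take A = {1}, T = ∅, S = ∅; then 1 ∈ A but 1 ∉ (T ∪ S) ∩ (S ∖ A).

(⊇) This inclusion fails. Take A = ∅, T = ∅, S = {1}; then 1 ∈ (T ∪ S) ∩ (S ∖ A) but 1 ∉ A.

Both inclusions fail.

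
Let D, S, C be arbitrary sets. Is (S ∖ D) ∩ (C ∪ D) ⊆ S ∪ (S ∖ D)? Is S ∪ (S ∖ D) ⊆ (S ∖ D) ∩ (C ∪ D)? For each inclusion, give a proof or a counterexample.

(⊆) holds; (⊇) fails.

(⊇) This inclusion fails. Take D = ∅, S = {1}, C = ∅; then 1 ∈ S ∪ (S ∖ D) but 1 ∉ (S ∖ D) ∩ (C ∪ D).

(⊆) Let x ∈ (S ∖ D) ∩ (C ∪ D). Then x ∈ S ∩ C and x ∉ D, from which x ∈ S ∪ (S ∖ D).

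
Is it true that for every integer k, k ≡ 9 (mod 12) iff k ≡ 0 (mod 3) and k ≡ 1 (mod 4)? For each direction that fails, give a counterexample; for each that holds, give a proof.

Converse. If k ≡ 0 (mod 3) and k ≡ 1 (mod 4), then by the Chinese remainder theorem k ≡ 9 (mod 12). This is exactly k ≡ 9 (mod 12).

Forward direction. Suppose k ≡ 9 (mod 12); write k = 12j + 9. Since 3 ∣ 12, reducing mod 3 gives k ≡ 9 ≡ 0 (mod 3); since 4 ∣ 12, reducing mod 4 gives k ≡ 9 ≡ 1 (mod 4).

Both directions hold; the statement is true.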